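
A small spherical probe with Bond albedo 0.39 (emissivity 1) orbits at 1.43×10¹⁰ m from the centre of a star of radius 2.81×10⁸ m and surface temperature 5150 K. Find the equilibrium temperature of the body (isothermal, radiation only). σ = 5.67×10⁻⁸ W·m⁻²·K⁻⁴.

The star's surface emits σT_*⁴; at distance d the flux is S = σT_*⁴(R_*/d)².
S = 5.67×10⁻⁸·(5150)⁴·(2.81×10⁸/1.43×10¹⁰)² = 15400 W/m².
For an isothermal sphere T⁴ = (1−a)S/(4σ) = 4.142×10¹⁰ K⁴.

T ≈ 451 K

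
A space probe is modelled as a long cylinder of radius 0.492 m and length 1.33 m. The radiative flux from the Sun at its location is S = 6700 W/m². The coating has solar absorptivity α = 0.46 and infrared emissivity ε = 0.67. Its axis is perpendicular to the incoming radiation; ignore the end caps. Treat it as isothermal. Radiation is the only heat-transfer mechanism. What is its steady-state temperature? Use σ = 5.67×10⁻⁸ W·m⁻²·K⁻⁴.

T ≈ 401 K

At equilibrium, absorbed power = emitted power.
Absorbing cross-section = 2rL = 1.309 m²; emitting surface = 2πrL = 4.111 m² (ratio π).
αS·A_cross = εσ·A_surf·T⁴  ⇒  T⁴ = αS/(ε·πσ).
T⁴ = 0.460·6700/(0.67·π·5.67×10⁻⁸) = 2.582×10¹⁰ K⁴.
T = (2.582×10¹⁰)^(1/4).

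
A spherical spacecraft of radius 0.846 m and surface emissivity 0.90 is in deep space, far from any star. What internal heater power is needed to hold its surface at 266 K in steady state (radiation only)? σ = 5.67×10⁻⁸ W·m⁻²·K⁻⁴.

P ≈ 2300 W

P = εσ·4πr²·T⁴.
4πr² = 8.994 m²; T⁴ = 5.006×10⁹ K⁴.
P = 0.90·5.67×10⁻⁸·8.994·5.006×10⁹.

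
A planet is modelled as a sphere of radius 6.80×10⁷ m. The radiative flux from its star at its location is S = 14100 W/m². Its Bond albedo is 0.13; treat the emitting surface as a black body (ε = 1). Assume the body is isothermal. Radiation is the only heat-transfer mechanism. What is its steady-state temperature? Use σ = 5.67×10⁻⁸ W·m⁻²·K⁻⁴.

At equilibrium, absorbed power = emitted power.
Absorbing cross-section = πr² = 1.453×10¹⁶ m²; emitting surface = 4πr² = 5.811×10¹⁶ m² (ratio 4).
(1−a)S·A_cross = εσ·A_surf·T⁴  ⇒  T⁴ = (1−a)S/(4σ).
T⁴ = 0.870·14100/(4·5.67×10⁻⁸) = 5.409×10¹⁰ K⁴.
T = (5.409×10¹⁰)^(1/4).

T ≈ 482 K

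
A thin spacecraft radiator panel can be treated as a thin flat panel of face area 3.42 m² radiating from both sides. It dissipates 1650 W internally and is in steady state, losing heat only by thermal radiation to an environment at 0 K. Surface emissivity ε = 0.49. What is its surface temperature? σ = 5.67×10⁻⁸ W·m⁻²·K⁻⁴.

Steady state: internal power = radiated power, P = εσA T⁴.
Radiating area A = 2·3.42 = 6.840 m².
T⁴ = P/(εσA) = 1650/(0.49·5.67×10⁻⁸·6.840) = 8.683×10⁹ K⁴.
T = (8.683×10⁹)^(1/4).

T ≈ 305 K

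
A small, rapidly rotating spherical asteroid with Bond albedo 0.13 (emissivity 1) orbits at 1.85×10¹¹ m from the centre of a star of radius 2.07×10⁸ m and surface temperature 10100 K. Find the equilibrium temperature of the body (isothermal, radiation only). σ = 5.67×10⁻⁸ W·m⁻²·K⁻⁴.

T ≈ 231 K

The star's surface emits σT_*⁴; at distance d the flux is S = σT_*⁴(R_*/d)².
S = 5.67×10⁻⁸·(10100)⁴·(2.07×10⁸/1.85×10¹¹)² = 738.7 W/m².
For an isothermal sphere T⁴ = (1−a)S/(4σ) = 2.834×10⁹ K⁴.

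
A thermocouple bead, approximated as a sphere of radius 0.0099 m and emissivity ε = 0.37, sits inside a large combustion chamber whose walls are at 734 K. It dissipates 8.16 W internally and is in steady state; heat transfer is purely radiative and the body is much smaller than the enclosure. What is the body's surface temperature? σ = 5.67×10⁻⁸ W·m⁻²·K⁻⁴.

T ≈ 882 K

For a small grey body in a large enclosure, net radiated power = εσA(T⁴ − T_w⁴).
Steady state: P = εσA(T⁴ − T_w⁴) with A = 4πr² = 0.001232 m².
T⁴ = P/(εσA) + T_w⁴ = 8.16/(0.37·5.67×10⁻⁸·0.001232) + (734)⁴
    = 3.158×10¹¹ + 2.903×10¹¹ = 6.061×10¹¹ K⁴.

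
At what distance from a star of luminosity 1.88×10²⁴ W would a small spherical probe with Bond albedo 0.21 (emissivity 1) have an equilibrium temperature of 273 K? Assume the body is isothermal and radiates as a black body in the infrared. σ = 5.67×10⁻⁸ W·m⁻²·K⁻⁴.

For an isothermal black-emitting sphere, (1−a)S·πr² = σ·4πr²·T⁴ ⇒ S = 4σT⁴/(1−a).
S = 4·5.67×10⁻⁸·(273)⁴/0.790 = 1595 W/m².
Flux falls as S = L/(4πd²), so d = √(L/(4πS)) = √(1.88×10²⁴/(4π·1595)).

d ≈ 9.69×10⁹ m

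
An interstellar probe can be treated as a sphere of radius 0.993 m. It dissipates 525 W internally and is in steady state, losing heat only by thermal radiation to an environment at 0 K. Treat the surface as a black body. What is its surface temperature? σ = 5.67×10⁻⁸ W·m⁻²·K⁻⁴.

Steady state: internal power = radiated power, P = εσA T⁴.
Radiating area A = 4πr² = 12.39 m².
T⁴ = P/(εσA) = 525/(1.0·5.67×10⁻⁸·12.39) = 7.473×10⁸ K⁴.
T = (7.473×10⁸)^(1/4).

T ≈ 165 K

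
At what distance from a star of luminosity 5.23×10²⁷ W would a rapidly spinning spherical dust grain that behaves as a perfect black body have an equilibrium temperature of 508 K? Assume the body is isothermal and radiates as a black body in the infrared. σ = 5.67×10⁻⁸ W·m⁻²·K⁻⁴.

d ≈ 1.66×10¹¹ m

For an isothermal black-emitting sphere, (1−a)S·πr² = σ·4πr²·T⁴ ⇒ S = 4σT⁴/(1−a).
S = 4·5.67×10⁻⁸·(508)⁴/1.00 = 15100 W/m².
Flux falls as S = L/(4πd²), so d = √(L/(4πS)) = √(5.23×10²⁷/(4π·15100)).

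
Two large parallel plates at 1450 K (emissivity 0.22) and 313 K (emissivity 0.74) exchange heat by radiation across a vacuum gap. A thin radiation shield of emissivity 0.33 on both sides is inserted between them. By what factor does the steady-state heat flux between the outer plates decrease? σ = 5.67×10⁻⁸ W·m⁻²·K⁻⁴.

Without shield: q₀ = σΔ(T⁴)/(1/ε₁+1/ε₂−1) with denominator 4.897.
With shield the two gaps are in series; the resistances add: (1/ε₁+1/ε_s−1)+(1/ε_s+1/ε₂−1) = 6.576+3.382 = 9.957.
Heat-flux ratio q₀/q = 9.957/4.897.

factor ≈ 2.03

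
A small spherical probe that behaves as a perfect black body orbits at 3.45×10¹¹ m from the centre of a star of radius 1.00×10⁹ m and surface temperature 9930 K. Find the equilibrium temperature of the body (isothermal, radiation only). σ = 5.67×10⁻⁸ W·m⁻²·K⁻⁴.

The star's surface emits σT_*⁴; at distance d the flux is S = σT_*⁴(R_*/d)².
S = 5.67×10⁻⁸·(9930)⁴·(1.00×10⁹/3.45×10¹¹)² = 4632 W/m².
For an isothermal sphere T⁴ = (1−a)S/(4σ) = 2.042×10¹⁰ K⁴.

T ≈ 378 K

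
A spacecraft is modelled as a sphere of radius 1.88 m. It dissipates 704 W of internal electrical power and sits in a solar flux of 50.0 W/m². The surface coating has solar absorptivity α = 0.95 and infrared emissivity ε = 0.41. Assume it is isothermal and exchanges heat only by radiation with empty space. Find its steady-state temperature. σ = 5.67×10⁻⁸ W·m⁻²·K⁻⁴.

At steady state, absorbed solar power + internal power = radiated power.
Absorbed: α·S·A_cross = 0.95·50.0·11.10 = 527.4 W (cross-section πr²).
Total input = 527.4 + 704 = 1231 W.
Radiated: εσ·A_surf·T⁴ with A_surf = 4πr² = 44.41 m².
T⁴ = 1231/(0.41·5.67×10⁻⁸·44.41) = 1.193×10⁹ K⁴.

T ≈ 186 K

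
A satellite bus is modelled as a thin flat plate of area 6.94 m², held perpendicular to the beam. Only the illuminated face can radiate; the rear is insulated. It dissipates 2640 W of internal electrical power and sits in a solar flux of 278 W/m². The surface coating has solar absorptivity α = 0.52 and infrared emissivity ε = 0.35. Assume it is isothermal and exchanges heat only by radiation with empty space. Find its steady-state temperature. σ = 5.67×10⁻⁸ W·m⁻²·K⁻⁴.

At steady state, absorbed solar power + internal power = radiated power.
Absorbed: α·S·A_cross = 0.52·278·6.940 = 1003 W (cross-section A).
Total input = 1003 + 2640 = 3643 W.
Radiated: εσ·A_surf·T⁴ with A_surf = A = 6.940 m².
T⁴ = 3643/(0.35·5.67×10⁻⁸·6.940) = 2.645×10¹⁰ K⁴.

T ≈ 403 K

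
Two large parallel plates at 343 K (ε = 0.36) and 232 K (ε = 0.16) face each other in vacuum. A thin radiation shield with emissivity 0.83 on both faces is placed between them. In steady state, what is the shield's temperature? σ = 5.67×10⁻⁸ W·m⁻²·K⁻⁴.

T_s ≈ 319 K

In steady state the net flux on the hot side equals that on the cold side.
σ(T₁⁴−T_s⁴)/D₁ = σ(T_s⁴−T₂⁴)/D₂, with D₁ = 1/ε₁+1/ε_s−1 = 2.983, D₂ = 1/ε_s+1/ε₂−1 = 6.455.
Solve for T_s⁴: T_s⁴ = (D₂·T₁⁴ + D₁·T₂⁴)/(D₁+D₂) = 1.038×10¹⁰ K⁴.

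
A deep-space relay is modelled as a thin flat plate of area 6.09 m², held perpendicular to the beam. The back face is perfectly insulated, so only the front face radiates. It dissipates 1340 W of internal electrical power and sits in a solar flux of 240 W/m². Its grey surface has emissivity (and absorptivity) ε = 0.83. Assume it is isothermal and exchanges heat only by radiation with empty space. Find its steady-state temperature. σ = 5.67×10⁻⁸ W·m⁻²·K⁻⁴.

At steady state, absorbed solar power + internal power = radiated power.
Absorbed: α·S·A_cross = 0.83·240·6.090 = 1213 W (cross-section A).
Total input = 1213 + 1340 = 2553 W.
Radiated: εσ·A_surf·T⁴ with A_surf = A = 6.090 m².
T⁴ = 2553/(0.83·5.67×10⁻⁸·6.090) = 8.908×10⁹ K⁴.

T ≈ 307 K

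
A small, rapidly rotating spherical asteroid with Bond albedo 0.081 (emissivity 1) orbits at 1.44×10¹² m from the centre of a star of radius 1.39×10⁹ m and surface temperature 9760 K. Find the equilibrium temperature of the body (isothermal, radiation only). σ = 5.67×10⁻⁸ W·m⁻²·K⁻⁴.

T ≈ 210 K

The star's surface emits σT_*⁴; at distance d the flux is S = σT_*⁴(R_*/d)².
S = 5.67×10⁻⁸·(9760)⁴·(1.39×10⁹/1.44×10¹²)² = 479.4 W/m².
For an isothermal sphere T⁴ = (1−a)S/(4σ) = 1.942×10⁹ K⁴.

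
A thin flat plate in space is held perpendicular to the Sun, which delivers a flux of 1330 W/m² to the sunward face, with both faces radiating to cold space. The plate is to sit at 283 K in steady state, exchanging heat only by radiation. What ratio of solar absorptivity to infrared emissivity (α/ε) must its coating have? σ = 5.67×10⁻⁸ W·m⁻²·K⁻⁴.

Balance: αS·A = εσ·2A·T⁴ ⇒ α/ε = 2σT⁴/S.
α/ε = 2·5.67×10⁻⁸·(283)⁴/1330 = 2·5.67×10⁻⁸·6.414×10⁹/1330.

α/ε ≈ 0.547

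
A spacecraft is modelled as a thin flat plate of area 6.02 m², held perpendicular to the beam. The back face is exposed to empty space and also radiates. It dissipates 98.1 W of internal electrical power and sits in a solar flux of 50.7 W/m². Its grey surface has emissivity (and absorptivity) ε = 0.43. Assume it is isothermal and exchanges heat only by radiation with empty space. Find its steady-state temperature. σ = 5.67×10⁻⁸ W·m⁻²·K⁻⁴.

At steady state, absorbed solar power + internal power = radiated power.
Absorbed: α·S·A_cross = 0.43·50.7·6.020 = 131.2 W (cross-section A).
Total input = 131.2 + 98.1 = 229.3 W.
Radiated: εσ·A_surf·T⁴ with A_surf = 2A = 12.04 m².
T⁴ = 229.3/(0.43·5.67×10⁻⁸·12.04) = 7.813×10⁸ K⁴.

T ≈ 167 K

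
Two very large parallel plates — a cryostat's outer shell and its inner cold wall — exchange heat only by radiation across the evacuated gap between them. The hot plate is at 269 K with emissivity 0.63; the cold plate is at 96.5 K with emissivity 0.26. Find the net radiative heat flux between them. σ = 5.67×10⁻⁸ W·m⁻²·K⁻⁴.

For two infinite grey parallel plates, q = σ(T₁⁴ − T₂⁴)/(1/ε₁ + 1/ε₂ − 1).
T₁⁴ − T₂⁴ = 5.236×10⁹ − 8.672×10⁷ = 5.149×10⁹ K⁴.
1/ε₁ + 1/ε₂ − 1 = 1.587 + 3.846 − 1 = 4.433.
q = 5.67×10⁻⁸ × 5.149×10⁹ / 4.433.

q ≈ 65.9 W/m²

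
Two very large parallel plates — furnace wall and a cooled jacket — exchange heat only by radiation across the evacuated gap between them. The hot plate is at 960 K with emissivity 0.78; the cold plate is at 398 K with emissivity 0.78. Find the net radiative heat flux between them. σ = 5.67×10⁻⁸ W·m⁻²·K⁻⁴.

For two infinite grey parallel plates, q = σ(T₁⁴ − T₂⁴)/(1/ε₁ + 1/ε₂ − 1).
T₁⁴ − T₂⁴ = 8.493×10¹¹ − 2.509×10¹⁰ = 8.243×10¹¹ K⁴.
1/ε₁ + 1/ε₂ − 1 = 1.282 + 1.282 − 1 = 1.564.
q = 5.67×10⁻⁸ × 8.243×10¹¹ / 1.564.

q ≈ 29900 W/m²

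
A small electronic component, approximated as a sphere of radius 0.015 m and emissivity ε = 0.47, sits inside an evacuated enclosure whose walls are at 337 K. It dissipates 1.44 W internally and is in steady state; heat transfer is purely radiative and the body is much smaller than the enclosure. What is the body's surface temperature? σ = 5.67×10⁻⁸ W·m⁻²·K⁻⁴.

For a small grey body in a large enclosure, net radiated power = εσA(T⁴ − T_w⁴).
Steady state: P = εσA(T⁴ − T_w⁴) with A = 4πr² = 0.002827 m².
T⁴ = P/(εσA) + T_w⁴ = 1.44/(0.47·5.67×10⁻⁸·0.002827) + (337)⁴
    = 1.911×10¹⁰ + 1.290×10¹⁰ = 3.201×10¹⁰ K⁴.

T ≈ 423 K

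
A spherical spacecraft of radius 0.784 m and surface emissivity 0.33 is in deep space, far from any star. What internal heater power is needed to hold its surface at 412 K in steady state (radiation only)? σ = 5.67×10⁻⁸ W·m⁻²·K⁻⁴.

P ≈ 4160 W

P = εσ·4πr²·T⁴.
4πr² = 7.724 m²; T⁴ = 2.881×10¹⁰ K⁴.
P = 0.33·5.67×10⁻⁸·7.724·2.881×10¹⁰.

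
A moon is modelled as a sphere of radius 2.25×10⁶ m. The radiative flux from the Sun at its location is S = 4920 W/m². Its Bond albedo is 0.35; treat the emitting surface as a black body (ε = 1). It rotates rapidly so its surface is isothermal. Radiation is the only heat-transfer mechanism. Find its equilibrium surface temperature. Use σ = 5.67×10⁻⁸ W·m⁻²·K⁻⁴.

T ≈ 345 K

At equilibrium, absorbed power = emitted power.
Absorbing cross-section = πr² = 1.590×10¹³ m²; emitting surface = 4πr² = 6.362×10¹³ m² (ratio 4).
(1−a)S·A_cross = εσ·A_surf·T⁴  ⇒  T⁴ = (1−a)S/(4σ).
T⁴ = 0.650·4920/(4·5.67×10⁻⁸) = 1.410×10¹⁰ K⁴.
T = (1.410×10¹⁰)^(1/4).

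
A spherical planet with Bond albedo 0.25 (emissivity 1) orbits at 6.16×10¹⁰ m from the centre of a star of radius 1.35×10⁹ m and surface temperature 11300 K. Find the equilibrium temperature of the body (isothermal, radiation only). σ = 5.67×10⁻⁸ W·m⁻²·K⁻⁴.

The star's surface emits σT_*⁴; at distance d the flux is S = σT_*⁴(R_*/d)².
S = 5.67×10⁻⁸·(11300)⁴·(1.35×10⁹/6.16×10¹⁰)² = 4.440×10⁵ W/m².
For an isothermal sphere T⁴ = (1−a)S/(4σ) = 1.468×10¹² K⁴.

T ≈ 1100 K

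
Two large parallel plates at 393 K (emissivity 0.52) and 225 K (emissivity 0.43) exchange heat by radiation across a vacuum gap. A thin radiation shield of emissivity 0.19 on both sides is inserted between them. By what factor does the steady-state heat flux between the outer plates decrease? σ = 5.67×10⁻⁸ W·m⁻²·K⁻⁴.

factor ≈ 3.93

Without shield: q₀ = σΔ(T⁴)/(1/ε₁+1/ε₂−1) with denominator 3.249.
With shield the two gaps are in series; the resistances add: (1/ε₁+1/ε_s−1)+(1/ε_s+1/ε₂−1) = 6.186+6.589 = 12.77.
Heat-flux ratio q₀/q = 12.77/3.249.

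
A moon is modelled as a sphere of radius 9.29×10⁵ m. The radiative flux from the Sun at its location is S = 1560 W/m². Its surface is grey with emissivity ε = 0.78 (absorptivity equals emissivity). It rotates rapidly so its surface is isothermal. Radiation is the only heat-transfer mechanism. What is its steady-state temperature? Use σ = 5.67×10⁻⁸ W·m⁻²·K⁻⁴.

T ≈ 288 K

At equilibrium, absorbed power = emitted power.
Absorbing cross-section = πr² = 2.711×10¹² m²; emitting surface = 4πr² = 1.085×10¹³ m² (ratio 4).
εS·A_cross = εσ·A_surf·T⁴  ⇒  T⁴ = S/(4σ)   (ε cancels).
T⁴ = 1560/(4·5.67×10⁻⁸) = 6.878×10⁹ K⁴.
T = (6.878×10⁹)^(1/4).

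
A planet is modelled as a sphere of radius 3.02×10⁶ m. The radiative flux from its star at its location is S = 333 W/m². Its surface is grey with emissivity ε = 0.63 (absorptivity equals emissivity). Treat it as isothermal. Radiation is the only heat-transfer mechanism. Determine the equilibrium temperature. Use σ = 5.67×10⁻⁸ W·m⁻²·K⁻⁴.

T ≈ 196 K

At equilibrium, absorbed power = emitted power.
Absorbing cross-section = πr² = 2.865×10¹³ m²; emitting surface = 4πr² = 1.146×10¹⁴ m² (ratio 4).
εS·A_cross = εσ·A_surf·T⁴  ⇒  T⁴ = S/(4σ)   (ε cancels).
T⁴ = 333/(4·5.67×10⁻⁸) = 1.468×10⁹ K⁴.
T = (1.468×10⁹)^(1/4).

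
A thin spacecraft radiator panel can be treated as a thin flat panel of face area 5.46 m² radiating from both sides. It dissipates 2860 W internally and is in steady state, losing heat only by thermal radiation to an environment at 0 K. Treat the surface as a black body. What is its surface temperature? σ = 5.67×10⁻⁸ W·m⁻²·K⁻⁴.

T ≈ 261 K

Steady state: internal power = radiated power, P = εσA T⁴.
Radiating area A = 2·5.46 = 10.92 m².
T⁴ = P/(εσA) = 2860/(1.0·5.67×10⁻⁸·10.92) = 4.619×10⁹ K⁴.
T = (4.619×10⁹)^(1/4).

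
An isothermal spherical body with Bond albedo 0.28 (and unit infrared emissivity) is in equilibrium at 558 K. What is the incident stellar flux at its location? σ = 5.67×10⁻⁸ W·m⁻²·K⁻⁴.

(1−a)S·πr² = σ·4πr²·T⁴ ⇒ S = 4σT⁴/(1−a).
S = 4·5.67×10⁻⁸·9.695×10¹⁰/0.720.

S ≈ 30500 W/m²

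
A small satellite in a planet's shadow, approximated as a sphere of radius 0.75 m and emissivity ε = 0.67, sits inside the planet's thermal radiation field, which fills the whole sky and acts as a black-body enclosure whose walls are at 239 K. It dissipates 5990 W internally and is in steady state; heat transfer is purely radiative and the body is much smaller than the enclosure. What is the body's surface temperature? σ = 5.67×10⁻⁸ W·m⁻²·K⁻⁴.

T ≈ 400 K

For a small grey body in a large enclosure, net radiated power = εσA(T⁴ − T_w⁴).
Steady state: P = εσA(T⁴ − T_w⁴) with A = 4πr² = 7.069 m².
T⁴ = P/(εσA) + T_w⁴ = 5990/(0.67·5.67×10⁻⁸·7.069) + (239)⁴
    = 2.231×10¹⁰ + 3.263×10⁹ = 2.557×10¹⁰ K⁴.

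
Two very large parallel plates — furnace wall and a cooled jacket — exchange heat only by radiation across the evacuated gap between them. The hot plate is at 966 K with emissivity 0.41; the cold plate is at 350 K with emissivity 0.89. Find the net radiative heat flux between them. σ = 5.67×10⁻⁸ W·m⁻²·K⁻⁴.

For two infinite grey parallel plates, q = σ(T₁⁴ − T₂⁴)/(1/ε₁ + 1/ε₂ − 1).
T₁⁴ − T₂⁴ = 8.708×10¹¹ − 1.501×10¹⁰ = 8.558×10¹¹ K⁴.
1/ε₁ + 1/ε₂ − 1 = 2.439 + 1.124 − 1 = 2.563.
q = 5.67×10⁻⁸ × 8.558×10¹¹ / 2.563.

q ≈ 18900 W/m²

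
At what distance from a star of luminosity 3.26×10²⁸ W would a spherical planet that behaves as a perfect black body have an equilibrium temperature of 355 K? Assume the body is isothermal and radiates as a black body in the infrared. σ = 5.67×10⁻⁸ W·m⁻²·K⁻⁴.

For an isothermal black-emitting sphere, (1−a)S·πr² = σ·4πr²·T⁴ ⇒ S = 4σT⁴/(1−a).
S = 4·5.67×10⁻⁸·(355)⁴/1.00 = 3602 W/m².
Flux falls as S = L/(4πd²), so d = √(L/(4πS)) = √(3.26×10²⁸/(4π·3602)).

d ≈ 8.49×10¹¹ m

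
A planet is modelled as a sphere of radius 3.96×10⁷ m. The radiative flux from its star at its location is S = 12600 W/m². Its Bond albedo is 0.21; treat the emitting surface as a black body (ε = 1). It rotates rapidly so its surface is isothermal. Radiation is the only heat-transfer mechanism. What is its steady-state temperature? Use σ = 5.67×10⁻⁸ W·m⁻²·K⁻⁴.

T ≈ 458 K

At equilibrium, absorbed power = emitted power.
Absorbing cross-section = πr² = 4.927×10¹⁵ m²; emitting surface = 4πr² = 1.971×10¹⁶ m² (ratio 4).
(1−a)S·A_cross = εσ·A_surf·T⁴  ⇒  T⁴ = (1−a)S/(4σ).
T⁴ = 0.790·12600/(4·5.67×10⁻⁸) = 4.389×10¹⁰ K⁴.
T = (4.389×10¹⁰)^(1/4).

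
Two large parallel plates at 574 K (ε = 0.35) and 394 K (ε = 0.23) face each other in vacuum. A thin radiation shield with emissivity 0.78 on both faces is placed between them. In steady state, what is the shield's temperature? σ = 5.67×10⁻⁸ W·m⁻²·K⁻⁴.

T_s ≈ 522 K

In steady state the net flux on the hot side equals that on the cold side.
σ(T₁⁴−T_s⁴)/D₁ = σ(T_s⁴−T₂⁴)/D₂, with D₁ = 1/ε₁+1/ε_s−1 = 3.139, D₂ = 1/ε_s+1/ε₂−1 = 4.630.
Solve for T_s⁴: T_s⁴ = (D₂·T₁⁴ + D₁·T₂⁴)/(D₁+D₂) = 7.443×10¹⁰ K⁴.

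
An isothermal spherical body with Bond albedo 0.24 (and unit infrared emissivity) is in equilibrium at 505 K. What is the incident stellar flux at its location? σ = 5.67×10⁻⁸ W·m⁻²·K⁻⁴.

(1−a)S·πr² = σ·4πr²·T⁴ ⇒ S = 4σT⁴/(1−a).
S = 4·5.67×10⁻⁸·6.504×10¹⁰/0.760.

S ≈ 19400 W/m²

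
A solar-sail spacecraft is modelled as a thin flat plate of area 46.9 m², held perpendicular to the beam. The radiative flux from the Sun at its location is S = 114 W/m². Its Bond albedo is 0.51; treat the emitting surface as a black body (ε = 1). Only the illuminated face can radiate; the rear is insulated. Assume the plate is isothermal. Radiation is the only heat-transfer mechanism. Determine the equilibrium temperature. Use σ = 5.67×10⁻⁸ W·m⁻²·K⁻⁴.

At equilibrium, absorbed power = emitted power.
Absorbing cross-section = A = 46.90 m²; emitting surface = A = 46.90 m² (ratio 1).
(1−a)S·A_cross = εσ·A_surf·T⁴  ⇒  T⁴ = (1−a)S/(1σ).
T⁴ = 0.490·114/(1·5.67×10⁻⁸) = 9.852×10⁸ K⁴.
T = (9.852×10⁸)^(1/4).

T ≈ 177 K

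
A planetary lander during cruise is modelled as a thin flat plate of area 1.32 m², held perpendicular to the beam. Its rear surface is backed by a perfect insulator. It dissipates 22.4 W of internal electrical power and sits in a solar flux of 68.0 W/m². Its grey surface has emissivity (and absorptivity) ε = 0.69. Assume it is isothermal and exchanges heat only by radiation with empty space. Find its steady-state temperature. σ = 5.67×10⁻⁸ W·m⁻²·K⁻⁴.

T ≈ 201 K

At steady state, absorbed solar power + internal power = radiated power.
Absorbed: α·S·A_cross = 0.69·68.0·1.320 = 61.93 W (cross-section A).
Total input = 61.93 + 22.4 = 84.33 W.
Radiated: εσ·A_surf·T⁴ with A_surf = A = 1.320 m².
T⁴ = 84.33/(0.69·5.67×10⁻⁸·1.320) = 1.633×10⁹ K⁴.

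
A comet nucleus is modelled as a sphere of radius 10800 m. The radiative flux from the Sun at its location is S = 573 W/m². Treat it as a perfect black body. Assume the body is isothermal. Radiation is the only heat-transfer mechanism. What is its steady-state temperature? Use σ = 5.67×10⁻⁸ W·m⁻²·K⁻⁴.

At equilibrium, absorbed power = emitted power.
Absorbing cross-section = πr² = 3.664×10⁸ m²; emitting surface = 4πr² = 1.466×10⁹ m² (ratio 4).
S·A_cross = εσ·A_surf·T⁴  ⇒  T⁴ = S/(4σ).
T⁴ = 1.00·573/(4·5.67×10⁻⁸) = 2.526×10⁹ K⁴.
T = (2.526×10⁹)^(1/4).

T ≈ 224 K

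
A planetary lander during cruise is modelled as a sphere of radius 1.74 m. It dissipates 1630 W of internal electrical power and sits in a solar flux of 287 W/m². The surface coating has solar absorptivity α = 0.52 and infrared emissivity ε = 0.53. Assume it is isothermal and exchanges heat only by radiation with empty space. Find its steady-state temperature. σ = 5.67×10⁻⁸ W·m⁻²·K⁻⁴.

T ≈ 227 K

At steady state, absorbed solar power + internal power = radiated power.
Absorbed: α·S·A_cross = 0.52·287·9.511 = 1419 W (cross-section πr²).
Total input = 1419 + 1630 = 3049 W.
Radiated: εσ·A_surf·T⁴ with A_surf = 4πr² = 38.05 m².
T⁴ = 3049/(0.53·5.67×10⁻⁸·38.05) = 2.667×10⁹ K⁴.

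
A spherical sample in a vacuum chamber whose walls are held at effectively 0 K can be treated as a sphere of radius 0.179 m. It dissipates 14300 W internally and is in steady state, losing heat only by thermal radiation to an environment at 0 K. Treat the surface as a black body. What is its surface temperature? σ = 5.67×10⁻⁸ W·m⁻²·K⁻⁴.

T ≈ 890 K

Steady state: internal power = radiated power, P = εσA T⁴.
Radiating area A = 4πr² = 0.4026 m².
T⁴ = P/(εσA) = 14300/(1.0·5.67×10⁻⁸·0.4026) = 6.264×10¹¹ K⁴.
T = (6.264×10¹¹)^(1/4).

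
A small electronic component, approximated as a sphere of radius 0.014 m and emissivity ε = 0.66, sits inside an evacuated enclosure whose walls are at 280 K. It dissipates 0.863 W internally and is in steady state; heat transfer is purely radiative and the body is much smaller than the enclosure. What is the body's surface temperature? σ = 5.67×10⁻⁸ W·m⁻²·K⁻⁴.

T ≈ 353 K

For a small grey body in a large enclosure, net radiated power = εσA(T⁴ − T_w⁴).
Steady state: P = εσA(T⁴ − T_w⁴) with A = 4πr² = 0.002463 m².
T⁴ = P/(εσA) + T_w⁴ = 0.863/(0.66·5.67×10⁻⁸·0.002463) + (280)⁴
    = 9.363×10⁹ + 6.147×10⁹ = 1.551×10¹⁰ K⁴.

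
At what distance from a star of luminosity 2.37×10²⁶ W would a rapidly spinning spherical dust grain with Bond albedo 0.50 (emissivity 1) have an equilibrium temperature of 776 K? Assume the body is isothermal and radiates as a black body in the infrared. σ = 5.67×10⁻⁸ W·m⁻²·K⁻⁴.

For an isothermal black-emitting sphere, (1−a)S·πr² = σ·4πr²·T⁴ ⇒ S = 4σT⁴/(1−a).
S = 4·5.67×10⁻⁸·(776)⁴/0.500 = 1.645×10⁵ W/m².
Flux falls as S = L/(4πd²), so d = √(L/(4πS)) = √(2.37×10²⁶/(4π·1.645×10⁵)).

d ≈ 1.07×10¹⁰ m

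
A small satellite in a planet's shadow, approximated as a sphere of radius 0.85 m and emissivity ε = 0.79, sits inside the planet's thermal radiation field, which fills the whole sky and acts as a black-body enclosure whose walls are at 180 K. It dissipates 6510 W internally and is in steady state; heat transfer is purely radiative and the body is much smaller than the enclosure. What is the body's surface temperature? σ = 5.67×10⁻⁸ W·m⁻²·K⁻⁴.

T ≈ 361 K

For a small grey body in a large enclosure, net radiated power = εσA(T⁴ − T_w⁴).
Steady state: P = εσA(T⁴ − T_w⁴) with A = 4πr² = 9.079 m².
T⁴ = P/(εσA) + T_w⁴ = 6510/(0.79·5.67×10⁻⁸·9.079) + (180)⁴
    = 1.601×10¹⁰ + 1.050×10⁹ = 1.706×10¹⁰ K⁴.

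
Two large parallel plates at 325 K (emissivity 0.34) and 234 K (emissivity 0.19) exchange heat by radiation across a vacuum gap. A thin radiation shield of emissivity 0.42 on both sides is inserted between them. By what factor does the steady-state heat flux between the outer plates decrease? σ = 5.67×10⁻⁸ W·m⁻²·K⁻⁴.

factor ≈ 1.52

Without shield: q₀ = σΔ(T⁴)/(1/ε₁+1/ε₂−1) with denominator 7.204.
With shield the two gaps are in series; the resistances add: (1/ε₁+1/ε_s−1)+(1/ε_s+1/ε₂−1) = 4.322+6.644 = 10.97.
Heat-flux ratio q₀/q = 10.97/7.204.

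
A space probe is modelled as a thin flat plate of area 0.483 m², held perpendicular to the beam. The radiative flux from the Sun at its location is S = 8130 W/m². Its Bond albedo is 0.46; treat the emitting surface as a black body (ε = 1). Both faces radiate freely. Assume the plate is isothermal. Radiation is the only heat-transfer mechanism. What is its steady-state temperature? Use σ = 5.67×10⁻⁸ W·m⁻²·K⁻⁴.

At equilibrium, absorbed power = emitted power.
Absorbing cross-section = A = 0.4830 m²; emitting surface = 2A = 0.9660 m² (ratio 2).
(1−a)S·A_cross = εσ·A_surf·T⁴  ⇒  T⁴ = (1−a)S/(2σ).
T⁴ = 0.540·8130/(2·5.67×10⁻⁸) = 3.871×10¹⁰ K⁴.
T = (3.871×10¹⁰)^(1/4).

T ≈ 444 K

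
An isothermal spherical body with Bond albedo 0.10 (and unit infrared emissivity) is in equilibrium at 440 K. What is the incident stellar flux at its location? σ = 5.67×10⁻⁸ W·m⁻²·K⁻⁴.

(1−a)S·πr² = σ·4πr²·T⁴ ⇒ S = 4σT⁴/(1−a).
S = 4·5.67×10⁻⁸·3.748×10¹⁰/0.900.

S ≈ 9450 W/m²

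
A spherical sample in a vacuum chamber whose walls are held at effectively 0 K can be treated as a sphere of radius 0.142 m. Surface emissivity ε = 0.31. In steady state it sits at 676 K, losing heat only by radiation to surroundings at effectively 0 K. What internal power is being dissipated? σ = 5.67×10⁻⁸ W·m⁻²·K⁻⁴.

Steady state: P = εσA T⁴.
A = 4πr² = 0.2534 m²; T⁴ = (676)⁴ = 2.088×10¹¹ K⁴.
P = 0.31 × 5.67×10⁻⁸ × 0.2534 × 2.088×10¹¹.

P ≈ 930 W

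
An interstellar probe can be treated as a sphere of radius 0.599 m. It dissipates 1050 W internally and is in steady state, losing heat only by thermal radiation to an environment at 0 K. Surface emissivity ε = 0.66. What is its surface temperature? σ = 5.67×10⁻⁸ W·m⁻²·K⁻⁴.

Steady state: internal power = radiated power, P = εσA T⁴.
Radiating area A = 4πr² = 4.509 m².
T⁴ = P/(εσA) = 1050/(0.66·5.67×10⁻⁸·4.509) = 6.223×10⁹ K⁴.
T = (6.223×10⁹)^(1/4).

T ≈ 281 K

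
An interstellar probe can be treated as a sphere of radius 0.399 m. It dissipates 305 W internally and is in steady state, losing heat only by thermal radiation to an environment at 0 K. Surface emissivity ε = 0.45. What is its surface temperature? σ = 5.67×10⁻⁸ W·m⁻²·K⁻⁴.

Steady state: internal power = radiated power, P = εσA T⁴.
Radiating area A = 4πr² = 2.001 m².
T⁴ = P/(εσA) = 305/(0.45·5.67×10⁻⁸·2.001) = 5.975×10⁹ K⁴.
T = (5.975×10⁹)^(1/4).

T ≈ 278 K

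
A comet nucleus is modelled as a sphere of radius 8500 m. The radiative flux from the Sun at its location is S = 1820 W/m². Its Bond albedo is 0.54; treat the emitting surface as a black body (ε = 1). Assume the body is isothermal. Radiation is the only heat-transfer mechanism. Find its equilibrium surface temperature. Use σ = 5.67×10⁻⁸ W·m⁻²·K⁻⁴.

At equilibrium, absorbed power = emitted power.
Absorbing cross-section = πr² = 2.270×10⁸ m²; emitting surface = 4πr² = 9.079×10⁸ m² (ratio 4).
(1−a)S·A_cross = εσ·A_surf·T⁴  ⇒  T⁴ = (1−a)S/(4σ).
T⁴ = 0.460·1820/(4·5.67×10⁻⁸) = 3.691×10⁹ K⁴.
T = (3.691×10⁹)^(1/4).

T ≈ 246 K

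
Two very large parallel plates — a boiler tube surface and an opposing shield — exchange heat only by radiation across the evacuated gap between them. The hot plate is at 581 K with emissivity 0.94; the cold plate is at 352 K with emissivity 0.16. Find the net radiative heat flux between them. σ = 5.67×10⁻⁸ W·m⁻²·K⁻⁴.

For two infinite grey parallel plates, q = σ(T₁⁴ − T₂⁴)/(1/ε₁ + 1/ε₂ − 1).
T₁⁴ − T₂⁴ = 1.139×10¹¹ − 1.535×10¹⁰ = 9.860×10¹⁰ K⁴.
1/ε₁ + 1/ε₂ − 1 = 1.064 + 6.250 − 1 = 6.314.
q = 5.67×10⁻⁸ × 9.860×10¹⁰ / 6.314.

q ≈ 885 W/m²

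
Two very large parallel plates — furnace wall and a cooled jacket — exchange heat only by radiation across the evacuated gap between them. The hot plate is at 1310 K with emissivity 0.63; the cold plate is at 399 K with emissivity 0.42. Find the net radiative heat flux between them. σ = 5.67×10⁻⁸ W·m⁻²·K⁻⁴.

For two infinite grey parallel plates, q = σ(T₁⁴ − T₂⁴)/(1/ε₁ + 1/ε₂ − 1).
T₁⁴ − T₂⁴ = 2.945×10¹² − 2.534×10¹⁰ = 2.920×10¹² K⁴.
1/ε₁ + 1/ε₂ − 1 = 1.587 + 2.381 − 1 = 2.968.
q = 5.67×10⁻⁸ × 2.920×10¹² / 2.968.

q ≈ 55800 W/m²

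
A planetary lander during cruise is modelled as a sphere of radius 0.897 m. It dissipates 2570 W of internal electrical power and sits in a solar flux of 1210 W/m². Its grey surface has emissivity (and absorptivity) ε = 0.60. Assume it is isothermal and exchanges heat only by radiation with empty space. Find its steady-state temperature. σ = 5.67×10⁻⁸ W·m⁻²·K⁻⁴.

T ≈ 336 K

At steady state, absorbed solar power + internal power = radiated power.
Absorbed: α·S·A_cross = 0.60·1210·2.528 = 1835 W (cross-section πr²).
Total input = 1835 + 2570 = 4405 W.
Radiated: εσ·A_surf·T⁴ with A_surf = 4πr² = 10.11 m².
T⁴ = 4405/(0.60·5.67×10⁻⁸·10.11) = 1.281×10¹⁰ K⁴.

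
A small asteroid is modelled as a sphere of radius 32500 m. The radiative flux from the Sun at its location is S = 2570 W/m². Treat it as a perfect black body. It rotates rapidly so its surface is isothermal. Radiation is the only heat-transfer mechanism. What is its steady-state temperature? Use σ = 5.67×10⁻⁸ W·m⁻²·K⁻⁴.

T ≈ 326 K

At equilibrium, absorbed power = emitted power.
Absorbing cross-section = πr² = 3.318×10⁹ m²; emitting surface = 4πr² = 1.327×10¹⁰ m² (ratio 4).
S·A_cross = εσ·A_surf·T⁴  ⇒  T⁴ = S/(4σ).
T⁴ = 1.00·2570/(4·5.67×10⁻⁸) = 1.133×10¹⁰ K⁴.
T = (1.133×10¹⁰)^(1/4).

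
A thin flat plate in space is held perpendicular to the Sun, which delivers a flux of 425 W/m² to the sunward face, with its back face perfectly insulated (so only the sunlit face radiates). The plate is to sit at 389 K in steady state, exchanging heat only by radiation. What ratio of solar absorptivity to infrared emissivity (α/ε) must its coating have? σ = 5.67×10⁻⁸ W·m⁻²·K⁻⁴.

α/ε ≈ 3.05

Balance: αS·A = εσ·1A·T⁴ ⇒ α/ε = σT⁴/S.
α/ε = 5.67×10⁻⁸·(389)⁴/425 = 5.67×10⁻⁸·2.290×10¹⁰/425.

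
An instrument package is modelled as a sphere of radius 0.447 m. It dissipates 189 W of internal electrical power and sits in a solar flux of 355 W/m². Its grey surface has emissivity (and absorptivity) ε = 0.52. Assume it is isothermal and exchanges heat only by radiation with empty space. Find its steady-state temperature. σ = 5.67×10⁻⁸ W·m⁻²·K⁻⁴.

T ≈ 253 K

At steady state, absorbed solar power + internal power = radiated power.
Absorbed: α·S·A_cross = 0.52·355·0.6277 = 115.9 W (cross-section πr²).
Total input = 115.9 + 189 = 304.9 W.
Radiated: εσ·A_surf·T⁴ with A_surf = 4πr² = 2.511 m².
T⁴ = 304.9/(0.52·5.67×10⁻⁸·2.511) = 4.118×10⁹ K⁴.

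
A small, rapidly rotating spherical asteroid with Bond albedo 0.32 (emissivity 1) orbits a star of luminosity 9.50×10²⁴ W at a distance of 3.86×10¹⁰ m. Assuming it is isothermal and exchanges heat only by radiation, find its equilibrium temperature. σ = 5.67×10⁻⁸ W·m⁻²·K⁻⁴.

T ≈ 197 K

First find the stellar flux at distance d: S = L/(4πd²) = 9.50×10²⁴/(4π·(3.86×10¹⁰)²) = 507.4 W/m².
For an isothermal sphere, absorbed (1−a)S·πr² = emitted σ·4πr²·T⁴, so T⁴ = (1−a)S/(4σ).
T⁴ = 0.680·507.4/(4·5.67×10⁻⁸) = 1.521×10⁹ K⁴.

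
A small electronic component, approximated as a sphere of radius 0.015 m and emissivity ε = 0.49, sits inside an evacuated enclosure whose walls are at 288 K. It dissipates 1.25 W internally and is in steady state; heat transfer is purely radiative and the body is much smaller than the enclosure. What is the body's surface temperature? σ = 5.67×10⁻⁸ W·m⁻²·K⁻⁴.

For a small grey body in a large enclosure, net radiated power = εσA(T⁴ − T_w⁴).
Steady state: P = εσA(T⁴ − T_w⁴) with A = 4πr² = 0.002827 m².
T⁴ = P/(εσA) + T_w⁴ = 1.25/(0.49·5.67×10⁻⁸·0.002827) + (288)⁴
    = 1.591×10¹⁰ + 6.880×10⁹ = 2.279×10¹⁰ K⁴.

T ≈ 389 K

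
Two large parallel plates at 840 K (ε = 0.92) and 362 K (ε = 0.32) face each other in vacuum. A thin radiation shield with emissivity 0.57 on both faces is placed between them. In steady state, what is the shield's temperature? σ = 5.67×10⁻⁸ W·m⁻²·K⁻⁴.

T_s ≈ 765 K

In steady state the net flux on the hot side equals that on the cold side.
σ(T₁⁴−T_s⁴)/D₁ = σ(T_s⁴−T₂⁴)/D₂, with D₁ = 1/ε₁+1/ε_s−1 = 1.841, D₂ = 1/ε_s+1/ε₂−1 = 3.879.
Solve for T_s⁴: T_s⁴ = (D₂·T₁⁴ + D₁·T₂⁴)/(D₁+D₂) = 3.431×10¹¹ K⁴.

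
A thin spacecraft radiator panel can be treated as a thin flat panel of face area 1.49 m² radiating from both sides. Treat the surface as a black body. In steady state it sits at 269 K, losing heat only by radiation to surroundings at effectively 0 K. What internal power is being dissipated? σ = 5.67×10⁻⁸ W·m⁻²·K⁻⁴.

Steady state: P = εσA T⁴.
A = 2·1.49 = 2.980 m²; T⁴ = (269)⁴ = 5.236×10⁹ K⁴.
P = 1.0 × 5.67×10⁻⁸ × 2.980 × 5.236×10⁹.

P ≈ 885 W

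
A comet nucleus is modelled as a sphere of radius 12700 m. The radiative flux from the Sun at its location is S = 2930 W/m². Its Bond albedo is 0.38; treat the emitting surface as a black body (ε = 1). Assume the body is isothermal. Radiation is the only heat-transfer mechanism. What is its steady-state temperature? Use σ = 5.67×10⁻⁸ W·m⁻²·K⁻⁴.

T ≈ 299 K

At equilibrium, absorbed power = emitted power.
Absorbing cross-section = πr² = 5.067×10⁸ m²; emitting surface = 4πr² = 2.027×10⁹ m² (ratio 4).
(1−a)S·A_cross = εσ·A_surf·T⁴  ⇒  T⁴ = (1−a)S/(4σ).
T⁴ = 0.620·2930/(4·5.67×10⁻⁸) = 8.010×10⁹ K⁴.
T = (8.010×10⁹)^(1/4).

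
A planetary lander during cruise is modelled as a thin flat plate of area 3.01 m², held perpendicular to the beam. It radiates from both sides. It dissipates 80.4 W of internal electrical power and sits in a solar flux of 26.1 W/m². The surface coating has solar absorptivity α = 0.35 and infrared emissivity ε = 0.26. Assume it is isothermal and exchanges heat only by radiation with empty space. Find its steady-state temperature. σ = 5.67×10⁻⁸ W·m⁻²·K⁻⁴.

T ≈ 187 K

At steady state, absorbed solar power + internal power = radiated power.
Absorbed: α·S·A_cross = 0.35·26.1·3.010 = 27.50 W (cross-section A).
Total input = 27.50 + 80.4 = 107.9 W.
Radiated: εσ·A_surf·T⁴ with A_surf = 2A = 6.020 m².
T⁴ = 107.9/(0.26·5.67×10⁻⁸·6.020) = 1.216×10⁹ K⁴.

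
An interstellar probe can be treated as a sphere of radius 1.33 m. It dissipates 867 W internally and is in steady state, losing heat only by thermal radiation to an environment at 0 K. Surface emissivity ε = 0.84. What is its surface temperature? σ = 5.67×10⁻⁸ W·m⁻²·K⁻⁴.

T ≈ 169 K

Steady state: internal power = radiated power, P = εσA T⁴.
Radiating area A = 4πr² = 22.23 m².
T⁴ = P/(εσA) = 867/(0.84·5.67×10⁻⁸·22.23) = 8.189×10⁸ K⁴.
T = (8.189×10⁸)^(1/4).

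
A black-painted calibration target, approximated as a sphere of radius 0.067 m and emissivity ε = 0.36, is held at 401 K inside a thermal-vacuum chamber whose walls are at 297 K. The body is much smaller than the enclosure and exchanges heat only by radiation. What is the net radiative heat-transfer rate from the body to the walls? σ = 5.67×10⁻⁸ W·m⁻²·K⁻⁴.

For a small grey body in a large enclosure: P_net = εσA(T_body⁴ − T_wall⁴).
A = 4πr² = 0.05641 m²; T_body⁴ − T_wall⁴ = 2.586×10¹⁰ − 7.781×10⁹ = 1.808×10¹⁰ K⁴.
|P_net| = 0.36·5.67×10⁻⁸·0.05641·1.808×10¹⁰.

P_net ≈ 20.8 W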